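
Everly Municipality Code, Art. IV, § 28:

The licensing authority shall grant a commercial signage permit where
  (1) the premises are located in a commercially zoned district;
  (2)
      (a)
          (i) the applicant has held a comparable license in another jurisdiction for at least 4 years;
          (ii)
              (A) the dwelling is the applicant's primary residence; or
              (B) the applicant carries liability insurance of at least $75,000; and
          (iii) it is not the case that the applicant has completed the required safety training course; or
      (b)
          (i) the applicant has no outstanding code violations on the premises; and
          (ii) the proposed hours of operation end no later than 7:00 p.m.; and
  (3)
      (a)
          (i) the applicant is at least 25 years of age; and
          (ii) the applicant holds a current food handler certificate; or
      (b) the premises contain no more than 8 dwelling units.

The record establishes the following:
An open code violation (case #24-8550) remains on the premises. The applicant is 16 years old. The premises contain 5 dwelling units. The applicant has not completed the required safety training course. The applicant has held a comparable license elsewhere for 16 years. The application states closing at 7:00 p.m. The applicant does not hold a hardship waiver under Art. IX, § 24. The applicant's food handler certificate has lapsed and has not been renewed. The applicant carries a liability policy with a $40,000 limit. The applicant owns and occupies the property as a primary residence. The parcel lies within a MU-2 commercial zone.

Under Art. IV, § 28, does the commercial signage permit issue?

Yes — granted.

(1) commercially zoned — met.
(i) prior license ≥ 4 yr — met.
(A) primary residence — met.
(B) insurance ≥ $75,000 — fails.
So (ii) is satisfied (T OR F).
(iii) not (safety training) — satisfied.
(a) = T AND T AND T = true.
(i) no code violations — not satisfied.
(ii) closes by 7 p.m. — holds.
(b) = F AND T = false.
(2): T OR F → true.
(i) age ≥ 25 — fails.
(ii) food handler cert. — not met.
So (a) is not satisfied (F AND F).
(b) ≤ 8 units — met.
So (3) is satisfied (F OR T).
Overall = T AND T AND T = true.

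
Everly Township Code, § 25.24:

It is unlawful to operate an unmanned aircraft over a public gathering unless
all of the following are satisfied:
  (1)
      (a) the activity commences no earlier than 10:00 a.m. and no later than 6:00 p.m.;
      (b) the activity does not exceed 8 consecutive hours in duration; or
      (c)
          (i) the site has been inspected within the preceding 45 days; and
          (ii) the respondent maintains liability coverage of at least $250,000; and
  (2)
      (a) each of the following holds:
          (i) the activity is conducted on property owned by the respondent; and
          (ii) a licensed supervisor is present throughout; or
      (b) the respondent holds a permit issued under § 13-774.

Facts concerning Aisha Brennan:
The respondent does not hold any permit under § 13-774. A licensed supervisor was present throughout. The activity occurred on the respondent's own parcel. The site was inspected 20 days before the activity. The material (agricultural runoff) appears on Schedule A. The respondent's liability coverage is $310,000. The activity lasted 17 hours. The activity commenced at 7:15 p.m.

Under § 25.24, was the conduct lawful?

Yes — lawful.

(a) start within hours — fails.
(b) ≤ 8 hrs duration — not met.
(i) site inspected — satisfied.
(ii) coverage ≥ $250,000 — satisfied.
(c) = T AND T = true.
(1) = F OR F OR T = true.
(i) own property — met.
(ii) supervisor present — satisfied.
So (a) is satisfied (T AND T).
(b) holds permit — not met.
(2) = T OR F = true.
So Overall is satisfied (T AND T).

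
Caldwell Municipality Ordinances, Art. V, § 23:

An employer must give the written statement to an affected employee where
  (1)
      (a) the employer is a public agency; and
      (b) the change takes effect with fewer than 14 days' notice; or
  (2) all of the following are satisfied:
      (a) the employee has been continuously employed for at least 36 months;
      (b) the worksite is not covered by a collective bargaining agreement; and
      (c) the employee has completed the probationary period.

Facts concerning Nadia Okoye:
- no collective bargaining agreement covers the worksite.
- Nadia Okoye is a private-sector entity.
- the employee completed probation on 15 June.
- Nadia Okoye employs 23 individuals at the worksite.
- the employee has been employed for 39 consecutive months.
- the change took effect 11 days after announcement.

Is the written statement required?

Yes — required.

(a) public agency — not met.
(b) < 14 days' notice — satisfied.
(1): F AND T → false.
(a) tenure ≥ 36 mo. — met.
(b) no CBA — satisfied.
(c) past probation — satisfied.
(2): T AND T AND T → true.
So Overall is satisfied (F OR T).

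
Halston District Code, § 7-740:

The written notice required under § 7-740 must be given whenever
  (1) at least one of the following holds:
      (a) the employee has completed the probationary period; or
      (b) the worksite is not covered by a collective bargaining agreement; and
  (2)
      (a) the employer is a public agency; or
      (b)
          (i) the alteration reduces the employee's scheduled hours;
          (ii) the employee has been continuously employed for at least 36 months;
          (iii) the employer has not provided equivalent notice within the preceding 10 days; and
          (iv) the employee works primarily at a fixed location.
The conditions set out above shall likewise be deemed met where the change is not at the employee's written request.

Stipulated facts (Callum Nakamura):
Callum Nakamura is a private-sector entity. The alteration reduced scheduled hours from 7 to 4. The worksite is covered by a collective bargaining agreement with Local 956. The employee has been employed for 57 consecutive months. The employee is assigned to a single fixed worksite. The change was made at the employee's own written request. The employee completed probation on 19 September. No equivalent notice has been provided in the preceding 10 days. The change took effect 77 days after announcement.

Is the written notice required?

(a) past probation — met.
(b) no CBA — not satisfied.
(1) = T OR F = true.
(a) public agency — fails.
(i) hours reduced — met.
(ii) tenure ≥ 36 mo. — satisfied.
(iii) no recent notice — met.
(iv) fixed location — holds.
So (b) is satisfied (T AND T AND T AND T).
So (2) is satisfied (F OR T).
So Overall is satisfied (T AND T).
Exception (not employee-requested) — not satisfied.
Result: main true OR exception false → true.

Yes — required.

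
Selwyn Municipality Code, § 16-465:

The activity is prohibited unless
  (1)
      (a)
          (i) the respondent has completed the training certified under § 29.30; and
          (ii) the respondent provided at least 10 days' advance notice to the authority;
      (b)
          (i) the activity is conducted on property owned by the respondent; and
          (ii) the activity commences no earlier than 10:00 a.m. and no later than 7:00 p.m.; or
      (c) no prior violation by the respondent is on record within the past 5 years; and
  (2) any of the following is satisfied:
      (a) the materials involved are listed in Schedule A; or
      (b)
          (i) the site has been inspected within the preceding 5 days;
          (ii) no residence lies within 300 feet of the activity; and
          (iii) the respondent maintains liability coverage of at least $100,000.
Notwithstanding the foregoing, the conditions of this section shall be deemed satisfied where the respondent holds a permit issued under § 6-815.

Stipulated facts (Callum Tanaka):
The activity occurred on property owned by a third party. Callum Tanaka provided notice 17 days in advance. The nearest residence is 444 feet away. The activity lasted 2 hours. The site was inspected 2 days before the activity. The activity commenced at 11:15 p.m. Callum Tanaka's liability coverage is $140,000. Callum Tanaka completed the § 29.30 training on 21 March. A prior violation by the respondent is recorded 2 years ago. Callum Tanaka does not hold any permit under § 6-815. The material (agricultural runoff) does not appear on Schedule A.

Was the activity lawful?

(i) training certified — met.
(ii) ≥10 days' notice — holds.
(a): T AND T → true.
(i) own property — not met.
(ii) start within hours — fails.
So (b) is not satisfied (F AND F).
(c) no prior violation — fails.
(1) = T OR F OR F = true.
(a) Schedule A material — not met.
(i) site inspected — satisfied.
(ii) no residence in 300 ft — met.
(iii) coverage ≥ $100,000 — met.
So (b) is satisfied (T AND T AND T).
So (2) is satisfied (F OR T).
So Overall is satisfied (T AND T).
Exception (holds permit) — not satisfied.
Result: main true OR exception false → true.

Yes — lawful.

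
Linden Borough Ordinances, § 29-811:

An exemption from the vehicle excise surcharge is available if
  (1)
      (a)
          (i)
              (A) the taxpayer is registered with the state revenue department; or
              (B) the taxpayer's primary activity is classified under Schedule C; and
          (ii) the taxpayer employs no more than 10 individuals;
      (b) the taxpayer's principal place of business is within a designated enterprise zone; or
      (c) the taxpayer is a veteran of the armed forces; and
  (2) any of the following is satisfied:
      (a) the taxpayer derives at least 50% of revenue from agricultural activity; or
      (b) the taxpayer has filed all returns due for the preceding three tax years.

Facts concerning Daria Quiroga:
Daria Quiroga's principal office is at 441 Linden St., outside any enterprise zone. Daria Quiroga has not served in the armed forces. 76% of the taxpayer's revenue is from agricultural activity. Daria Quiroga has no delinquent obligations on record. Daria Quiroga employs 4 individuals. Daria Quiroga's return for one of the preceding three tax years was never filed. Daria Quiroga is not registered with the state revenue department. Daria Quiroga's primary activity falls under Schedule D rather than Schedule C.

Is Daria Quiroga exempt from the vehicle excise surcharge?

(A) state-registered — not met.
(B) Schedule C activity — fails.
(i): F OR F → false.
(ii) ≤ 10 employees — holds.
So (a) is not satisfied (F AND T).
(b) in enterprise zone — not satisfied.
(c) veteran — not met.
So (1) is not satisfied (F OR F OR F).
(a) ≥50% agricultural — satisfied.
(b) returns current — fails.
So (2) is satisfied (T OR F).
So Overall is not satisfied (F AND T).

No — not exempt.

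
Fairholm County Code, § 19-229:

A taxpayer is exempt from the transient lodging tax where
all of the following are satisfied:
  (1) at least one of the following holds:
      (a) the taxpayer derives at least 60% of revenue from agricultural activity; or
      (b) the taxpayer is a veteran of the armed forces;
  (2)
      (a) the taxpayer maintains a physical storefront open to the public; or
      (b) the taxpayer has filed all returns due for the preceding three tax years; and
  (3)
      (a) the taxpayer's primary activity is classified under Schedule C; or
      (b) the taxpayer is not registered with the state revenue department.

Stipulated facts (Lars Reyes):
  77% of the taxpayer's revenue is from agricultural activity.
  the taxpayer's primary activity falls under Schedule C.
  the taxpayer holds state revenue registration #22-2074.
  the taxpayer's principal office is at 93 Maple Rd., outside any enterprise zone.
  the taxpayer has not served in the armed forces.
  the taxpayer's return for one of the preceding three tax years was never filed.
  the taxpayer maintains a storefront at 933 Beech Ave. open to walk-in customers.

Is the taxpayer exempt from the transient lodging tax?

(a) ≥60% agricultural — holds.
(b) veteran — not satisfied.
(1) = T OR F = true.
(a) has storefront — holds.
(b) returns current — fails.
So (2) is satisfied (T OR F).
(a) Schedule C activity — met.
(b) not (state-registered) — fails.
(3): T OR F → true.
Overall: T AND T AND T → true.

Yes — exempt.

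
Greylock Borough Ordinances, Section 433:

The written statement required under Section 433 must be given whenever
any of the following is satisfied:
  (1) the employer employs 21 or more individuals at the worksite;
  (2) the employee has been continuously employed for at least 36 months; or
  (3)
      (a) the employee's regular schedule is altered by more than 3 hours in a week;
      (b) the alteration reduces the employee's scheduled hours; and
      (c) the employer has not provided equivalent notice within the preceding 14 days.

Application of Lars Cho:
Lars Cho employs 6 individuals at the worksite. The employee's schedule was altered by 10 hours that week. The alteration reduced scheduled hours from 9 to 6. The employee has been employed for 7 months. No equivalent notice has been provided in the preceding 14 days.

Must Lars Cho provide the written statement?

(1) ≥ 21 at site — fails.
(2) tenure ≥ 36 mo. — not met.
(a) schedule shift > 3h — satisfied.
(b) hours reduced — met.
(c) no recent notice — holds.
(3) = T AND T AND T = true.
Overall = F OR F OR T = true.

Yes — required.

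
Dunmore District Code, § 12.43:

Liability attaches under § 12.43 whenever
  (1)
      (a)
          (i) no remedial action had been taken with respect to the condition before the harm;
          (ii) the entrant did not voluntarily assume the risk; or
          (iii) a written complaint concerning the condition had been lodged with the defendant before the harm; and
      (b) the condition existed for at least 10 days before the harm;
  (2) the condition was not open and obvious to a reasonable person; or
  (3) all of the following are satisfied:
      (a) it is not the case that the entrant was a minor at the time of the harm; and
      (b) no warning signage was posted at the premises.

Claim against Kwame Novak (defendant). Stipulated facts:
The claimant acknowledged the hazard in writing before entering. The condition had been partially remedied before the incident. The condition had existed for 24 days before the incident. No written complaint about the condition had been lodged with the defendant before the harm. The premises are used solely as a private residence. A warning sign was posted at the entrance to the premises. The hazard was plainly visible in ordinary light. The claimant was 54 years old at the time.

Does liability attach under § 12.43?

(i) no remedial action — not satisfied.
(ii) no assumed risk — not satisfied.
(iii) complaint lodged — not met.
(a) = F OR F OR F = false.
(b) condition ≥10 days old — holds.
(1) = F AND T = false.
(2) not open/obvious — fails.
(a) not (entrant a minor) — met.
(b) no signage posted — not met.
(3) = T AND F = false.
So Overall is not satisfied (F OR F OR F).

No — not liable.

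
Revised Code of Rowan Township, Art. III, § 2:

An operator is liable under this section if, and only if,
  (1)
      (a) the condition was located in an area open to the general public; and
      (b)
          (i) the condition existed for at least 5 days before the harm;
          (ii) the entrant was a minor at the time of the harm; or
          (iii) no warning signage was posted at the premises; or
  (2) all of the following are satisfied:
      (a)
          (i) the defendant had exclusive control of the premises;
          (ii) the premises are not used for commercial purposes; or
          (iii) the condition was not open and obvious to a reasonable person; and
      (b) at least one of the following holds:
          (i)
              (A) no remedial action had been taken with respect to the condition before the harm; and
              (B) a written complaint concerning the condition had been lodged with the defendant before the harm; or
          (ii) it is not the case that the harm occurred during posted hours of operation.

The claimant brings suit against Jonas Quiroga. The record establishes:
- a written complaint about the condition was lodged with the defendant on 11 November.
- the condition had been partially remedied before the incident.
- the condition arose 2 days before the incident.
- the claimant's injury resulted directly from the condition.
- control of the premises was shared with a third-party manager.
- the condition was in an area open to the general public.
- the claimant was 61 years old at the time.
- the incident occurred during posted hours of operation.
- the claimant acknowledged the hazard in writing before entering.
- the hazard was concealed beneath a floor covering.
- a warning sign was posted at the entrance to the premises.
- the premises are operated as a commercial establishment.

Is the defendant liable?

(a) public area — satisfied.
(i) condition ≥5 days old — not met.
(ii) entrant a minor — not satisfied.
(iii) no signage posted — fails.
(b): F OR F OR F → false.
So (1) is not satisfied (T AND F).
(i) exclusive control — not met.
(ii) not (commercial use) — not met.
(iii) not open/obvious — met.
(a) = F OR F OR T = true.
(A) no remedial action — not met.
(B) complaint lodged — satisfied.
(i): F AND T → false.
(ii) not (during posted hours) — not met.
So (b) is not satisfied (F OR F).
(2): T AND F → false.
Overall: F OR F → false.

No — not liable.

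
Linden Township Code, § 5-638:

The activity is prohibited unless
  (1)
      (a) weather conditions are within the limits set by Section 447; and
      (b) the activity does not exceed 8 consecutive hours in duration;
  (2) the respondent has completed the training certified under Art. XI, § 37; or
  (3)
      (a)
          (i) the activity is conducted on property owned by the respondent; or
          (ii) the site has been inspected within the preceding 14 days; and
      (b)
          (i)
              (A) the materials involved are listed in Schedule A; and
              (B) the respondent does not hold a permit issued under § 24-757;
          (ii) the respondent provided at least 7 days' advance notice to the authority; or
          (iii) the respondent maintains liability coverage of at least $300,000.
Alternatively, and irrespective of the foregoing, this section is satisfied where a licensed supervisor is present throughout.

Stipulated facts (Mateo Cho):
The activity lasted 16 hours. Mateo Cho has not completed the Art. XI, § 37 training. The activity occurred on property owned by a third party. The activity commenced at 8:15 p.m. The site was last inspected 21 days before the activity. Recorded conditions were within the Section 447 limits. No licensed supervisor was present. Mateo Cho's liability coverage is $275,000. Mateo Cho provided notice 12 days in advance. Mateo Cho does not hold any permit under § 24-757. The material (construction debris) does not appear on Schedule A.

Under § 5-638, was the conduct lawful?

No — unlawful.

(a) weather ok — met.
(b) ≤ 8 hrs duration — fails.
(1) = T AND F = false.
(2) training certified — fails.
(i) own property — fails.
(ii) site inspected — not satisfied.
(a): F OR F → false.
(A) Schedule A material — not satisfied.
(B) not (holds permit) — satisfied.
(i) = F AND T = false.
(ii) ≥7 days' notice — met.
(iii) coverage ≥ $300,000 — fails.
So (b) is satisfied (F OR T OR F).
So (3) is not satisfied (F AND T).
Overall = F OR F OR F = false.
Exception (supervisor present) — not satisfied.
Result: main false OR exception false → false.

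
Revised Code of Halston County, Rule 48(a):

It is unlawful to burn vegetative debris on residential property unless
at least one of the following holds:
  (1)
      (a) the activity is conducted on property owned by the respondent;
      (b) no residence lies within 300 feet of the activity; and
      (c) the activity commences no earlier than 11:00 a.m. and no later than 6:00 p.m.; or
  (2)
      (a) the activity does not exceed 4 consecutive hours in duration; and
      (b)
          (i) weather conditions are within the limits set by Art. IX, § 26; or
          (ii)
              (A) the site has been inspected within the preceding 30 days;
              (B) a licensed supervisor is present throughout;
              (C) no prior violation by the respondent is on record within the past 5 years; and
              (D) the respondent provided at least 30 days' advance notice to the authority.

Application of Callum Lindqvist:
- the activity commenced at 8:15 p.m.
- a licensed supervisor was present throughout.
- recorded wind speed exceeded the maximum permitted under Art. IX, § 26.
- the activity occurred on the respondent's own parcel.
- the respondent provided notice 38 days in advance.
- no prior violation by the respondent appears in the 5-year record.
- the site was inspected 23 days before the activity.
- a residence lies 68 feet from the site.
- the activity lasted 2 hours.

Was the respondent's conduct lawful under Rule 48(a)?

(a) own property — holds.
(b) no residence in 300 ft — not satisfied.
(c) start within hours — not met.
(1) = T AND F AND F = false.
(a) ≤ 4 hrs duration — met.
(i) weather ok — fails.
(A) site inspected — holds.
(B) supervisor present — holds.
(C) no prior violation — met.
(D) ≥30 days' notice — satisfied.
(ii): T AND T AND T AND T → true.
So (b) is satisfied (F OR T).
(2): T AND T → true.
Overall: F OR T → true.

Yes — lawful.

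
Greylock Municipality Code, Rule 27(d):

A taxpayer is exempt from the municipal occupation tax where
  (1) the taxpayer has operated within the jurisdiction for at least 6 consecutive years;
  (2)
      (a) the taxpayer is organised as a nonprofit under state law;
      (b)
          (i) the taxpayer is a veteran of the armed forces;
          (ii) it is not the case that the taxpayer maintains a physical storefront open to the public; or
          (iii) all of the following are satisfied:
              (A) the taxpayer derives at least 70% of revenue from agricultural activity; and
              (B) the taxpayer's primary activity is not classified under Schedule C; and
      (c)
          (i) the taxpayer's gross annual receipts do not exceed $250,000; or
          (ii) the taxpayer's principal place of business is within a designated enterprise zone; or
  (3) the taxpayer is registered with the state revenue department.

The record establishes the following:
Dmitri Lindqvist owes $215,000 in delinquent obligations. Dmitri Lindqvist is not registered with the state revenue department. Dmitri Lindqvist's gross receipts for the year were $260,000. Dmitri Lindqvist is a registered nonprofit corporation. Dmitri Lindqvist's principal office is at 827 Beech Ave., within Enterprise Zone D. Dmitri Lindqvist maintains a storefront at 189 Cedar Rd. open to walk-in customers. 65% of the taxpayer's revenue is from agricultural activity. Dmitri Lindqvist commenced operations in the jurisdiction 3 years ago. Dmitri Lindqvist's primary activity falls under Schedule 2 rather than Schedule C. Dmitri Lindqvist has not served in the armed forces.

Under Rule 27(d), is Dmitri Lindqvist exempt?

(1) ≥ 6 yrs in jurisdiction — not met.
(a) nonprofit — holds.
(i) veteran — fails.
(ii) not (has storefront) — fails.
(A) ≥70% agricultural — not met.
(B) not (Schedule C activity) — met.
(iii) = F AND T = false.
So (b) is not satisfied (F OR F OR F).
(i) receipts ≤ $250,000 — not met.
(ii) in enterprise zone — satisfied.
(c): F OR T → true.
So (2) is not satisfied (T AND F AND T).
(3) state-registered — fails.
Overall: F OR F OR F → false.

No — not exempt.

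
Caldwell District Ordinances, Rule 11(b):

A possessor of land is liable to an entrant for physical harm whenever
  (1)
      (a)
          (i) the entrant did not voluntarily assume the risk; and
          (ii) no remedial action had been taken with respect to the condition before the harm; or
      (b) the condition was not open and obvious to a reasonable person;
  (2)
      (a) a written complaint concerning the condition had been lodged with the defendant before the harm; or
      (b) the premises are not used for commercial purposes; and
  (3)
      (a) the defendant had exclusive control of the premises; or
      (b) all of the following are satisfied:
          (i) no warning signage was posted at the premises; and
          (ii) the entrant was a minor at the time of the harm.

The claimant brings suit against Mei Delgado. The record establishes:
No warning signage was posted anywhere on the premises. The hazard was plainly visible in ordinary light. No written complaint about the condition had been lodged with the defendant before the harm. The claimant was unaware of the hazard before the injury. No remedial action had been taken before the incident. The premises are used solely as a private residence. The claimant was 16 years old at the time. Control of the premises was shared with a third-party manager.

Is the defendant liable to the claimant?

Yes — liable.

(i) no assumed risk — satisfied.
(ii) no remedial action — satisfied.
So (a) is satisfied (T AND T).
(b) not open/obvious — fails.
(1): T OR F → true.
(a) complaint lodged — not satisfied.
(b) not (commercial use) — met.
So (2) is satisfied (F OR T).
(a) exclusive control — not met.
(i) no signage posted — satisfied.
(ii) entrant a minor — holds.
So (b) is satisfied (T AND T).
So (3) is satisfied (F OR T).
Overall: T AND T AND T → true.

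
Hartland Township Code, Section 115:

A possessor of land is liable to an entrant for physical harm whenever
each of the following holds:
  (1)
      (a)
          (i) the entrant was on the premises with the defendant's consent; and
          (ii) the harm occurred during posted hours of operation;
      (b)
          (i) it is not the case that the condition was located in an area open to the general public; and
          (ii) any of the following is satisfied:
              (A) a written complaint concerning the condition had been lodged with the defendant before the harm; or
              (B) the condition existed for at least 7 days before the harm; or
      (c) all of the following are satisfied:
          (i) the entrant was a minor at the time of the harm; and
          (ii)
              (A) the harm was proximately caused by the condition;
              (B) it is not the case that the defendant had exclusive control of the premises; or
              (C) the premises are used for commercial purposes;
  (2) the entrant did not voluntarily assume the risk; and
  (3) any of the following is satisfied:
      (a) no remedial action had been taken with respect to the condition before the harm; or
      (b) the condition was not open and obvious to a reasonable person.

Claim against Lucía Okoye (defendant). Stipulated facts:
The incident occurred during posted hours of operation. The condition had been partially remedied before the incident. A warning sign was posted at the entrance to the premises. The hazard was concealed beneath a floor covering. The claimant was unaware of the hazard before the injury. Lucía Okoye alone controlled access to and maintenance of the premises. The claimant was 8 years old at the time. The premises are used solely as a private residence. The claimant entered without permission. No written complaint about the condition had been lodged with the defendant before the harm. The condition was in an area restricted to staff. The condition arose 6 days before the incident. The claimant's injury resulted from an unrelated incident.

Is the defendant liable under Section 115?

No — not liable.

(i) consent to enter — not satisfied.
(ii) during posted hours — met.
(a): F AND T → false.
(i) not (public area) — satisfied.
(A) complaint lodged — not met.
(B) condition ≥7 days old — not satisfied.
(ii): F OR F → false.
So (b) is not satisfied (T AND F).
(i) entrant a minor — holds.
(A) proximate cause — not met.
(B) not (exclusive control) — not satisfied.
(C) commercial use — not met.
(ii) = F OR F OR F = false.
(c) = T AND F = false.
(1) = F OR F OR F = false.
(2) no assumed risk — satisfied.
(a) no remedial action — not satisfied.
(b) not open/obvious — met.
(3) = F OR T = true.
So Overall is not satisfied (F AND T AND T).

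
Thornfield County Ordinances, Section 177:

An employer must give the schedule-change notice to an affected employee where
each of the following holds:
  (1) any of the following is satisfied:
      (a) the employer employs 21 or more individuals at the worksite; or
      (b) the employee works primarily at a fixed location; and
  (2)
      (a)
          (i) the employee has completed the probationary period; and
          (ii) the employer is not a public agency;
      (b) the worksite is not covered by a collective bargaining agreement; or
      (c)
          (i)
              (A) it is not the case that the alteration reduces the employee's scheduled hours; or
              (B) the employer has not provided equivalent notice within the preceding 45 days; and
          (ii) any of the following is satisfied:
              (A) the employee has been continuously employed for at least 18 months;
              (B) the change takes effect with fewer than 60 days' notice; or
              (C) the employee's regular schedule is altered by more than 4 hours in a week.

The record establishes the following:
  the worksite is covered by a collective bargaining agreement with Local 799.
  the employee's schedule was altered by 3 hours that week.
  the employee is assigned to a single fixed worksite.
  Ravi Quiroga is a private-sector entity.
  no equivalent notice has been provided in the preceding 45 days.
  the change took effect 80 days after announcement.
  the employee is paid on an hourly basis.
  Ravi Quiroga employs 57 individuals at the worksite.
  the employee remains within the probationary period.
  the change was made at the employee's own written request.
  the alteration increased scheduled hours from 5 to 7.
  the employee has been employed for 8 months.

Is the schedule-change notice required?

(a) ≥ 21 at site — met.
(b) fixed location — holds.
(1): T OR T → true.
(i) past probation — not satisfied.
(ii) not (public agency) — holds.
(a): F AND T → false.
(b) no CBA — fails.
(A) not (hours reduced) — holds.
(B) no recent notice — met.
(i): T OR T → true.
(A) tenure ≥ 18 mo. — not satisfied.
(B) < 60 days' notice — not met.
(C) schedule shift > 4h — not satisfied.
(ii): F OR F OR F → false.
(c) = T AND F = false.
So (2) is not satisfied (F OR F OR F).
So Overall is not satisfied (T AND F).

No — not required.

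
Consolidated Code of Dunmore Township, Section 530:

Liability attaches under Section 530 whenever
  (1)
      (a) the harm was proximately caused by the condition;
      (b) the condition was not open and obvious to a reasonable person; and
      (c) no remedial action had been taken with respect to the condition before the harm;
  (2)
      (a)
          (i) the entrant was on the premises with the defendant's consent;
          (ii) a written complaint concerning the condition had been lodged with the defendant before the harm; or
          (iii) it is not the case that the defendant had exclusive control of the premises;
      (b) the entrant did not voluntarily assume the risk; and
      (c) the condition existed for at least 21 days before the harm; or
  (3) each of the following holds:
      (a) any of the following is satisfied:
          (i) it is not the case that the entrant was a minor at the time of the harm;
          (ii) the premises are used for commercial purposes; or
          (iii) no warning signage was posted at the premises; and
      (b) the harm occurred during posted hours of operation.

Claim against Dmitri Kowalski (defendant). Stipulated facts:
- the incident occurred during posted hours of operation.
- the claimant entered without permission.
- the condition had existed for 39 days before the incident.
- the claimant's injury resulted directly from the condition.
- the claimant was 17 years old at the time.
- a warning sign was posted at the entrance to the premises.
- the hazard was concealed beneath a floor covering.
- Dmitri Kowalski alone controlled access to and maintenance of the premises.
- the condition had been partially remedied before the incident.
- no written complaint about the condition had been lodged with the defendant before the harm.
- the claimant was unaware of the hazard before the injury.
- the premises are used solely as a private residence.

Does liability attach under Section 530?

(a) proximate cause — met.
(b) not open/obvious — holds.
(c) no remedial action — not satisfied.
So (1) is not satisfied (T AND T AND F).
(i) consent to enter — not satisfied.
(ii) complaint lodged — fails.
(iii) not (exclusive control) — fails.
So (a) is not satisfied (F OR F OR F).
(b) no assumed risk — holds.
(c) condition ≥21 days old — satisfied.
(2): F AND T AND T → false.
(i) not (entrant a minor) — fails.
(ii) commercial use — not met.
(iii) no signage posted — not met.
So (a) is not satisfied (F OR F OR F).
(b) during posted hours — holds.
(3): F AND T → false.
Overall: F OR F OR F → false.

No — not liable.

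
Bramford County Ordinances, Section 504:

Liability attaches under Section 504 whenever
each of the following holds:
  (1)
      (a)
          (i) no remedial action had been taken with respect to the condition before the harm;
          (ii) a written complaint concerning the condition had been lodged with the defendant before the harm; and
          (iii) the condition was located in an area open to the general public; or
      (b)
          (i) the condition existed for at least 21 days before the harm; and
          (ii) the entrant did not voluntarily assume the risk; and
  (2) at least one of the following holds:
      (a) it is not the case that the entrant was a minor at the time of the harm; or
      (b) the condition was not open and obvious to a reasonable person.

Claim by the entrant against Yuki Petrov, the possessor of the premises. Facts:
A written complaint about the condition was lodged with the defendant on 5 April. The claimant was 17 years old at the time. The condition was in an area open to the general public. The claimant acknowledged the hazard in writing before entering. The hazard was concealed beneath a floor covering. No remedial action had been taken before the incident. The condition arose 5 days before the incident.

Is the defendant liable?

(i) no remedial action — satisfied.
(ii) complaint lodged — holds.
(iii) public area — holds.
(a) = T AND T AND T = true.
(i) condition ≥21 days old — not met.
(ii) no assumed risk — not met.
(b): F AND F → false.
(1) = T OR F = true.
(a) not (entrant a minor) — not satisfied.
(b) not open/obvious — met.
(2): F OR T → true.
Overall: T AND T → true.

Yes — liable.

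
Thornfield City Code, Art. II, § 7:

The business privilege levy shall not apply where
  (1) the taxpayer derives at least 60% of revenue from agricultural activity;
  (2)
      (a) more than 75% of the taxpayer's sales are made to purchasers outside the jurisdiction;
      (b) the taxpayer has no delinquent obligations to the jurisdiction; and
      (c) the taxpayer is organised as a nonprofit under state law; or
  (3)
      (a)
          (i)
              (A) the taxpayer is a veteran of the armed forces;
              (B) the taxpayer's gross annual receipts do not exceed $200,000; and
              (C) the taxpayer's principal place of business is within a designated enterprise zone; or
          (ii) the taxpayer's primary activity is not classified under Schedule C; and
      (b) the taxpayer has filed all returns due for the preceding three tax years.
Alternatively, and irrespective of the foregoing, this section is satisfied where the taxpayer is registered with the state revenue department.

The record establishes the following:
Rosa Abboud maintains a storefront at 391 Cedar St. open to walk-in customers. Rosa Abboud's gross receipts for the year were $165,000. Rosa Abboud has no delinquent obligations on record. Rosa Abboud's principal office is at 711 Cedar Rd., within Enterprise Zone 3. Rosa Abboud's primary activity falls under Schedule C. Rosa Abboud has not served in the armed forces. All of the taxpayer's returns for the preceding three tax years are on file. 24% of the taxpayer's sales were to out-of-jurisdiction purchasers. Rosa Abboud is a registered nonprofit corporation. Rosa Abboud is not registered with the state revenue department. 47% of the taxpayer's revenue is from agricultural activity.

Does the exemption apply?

No — not exempt.

(1) ≥60% agricultural — fails.
(a) >75% out-of-jur. sales — not met.
(b) no delinquency — holds.
(c) nonprofit — met.
So (2) is not satisfied (F AND T AND T).
(A) veteran — not met.
(B) receipts ≤ $200,000 — holds.
(C) in enterprise zone — met.
So (i) is not satisfied (F AND T AND T).
(ii) not (Schedule C activity) — not satisfied.
So (a) is not satisfied (F OR F).
(b) returns current — holds.
(3): F AND T → false.
Overall = F OR F OR F = false.
Exception (state-registered) — not satisfied.
Result: main false OR exception false → false.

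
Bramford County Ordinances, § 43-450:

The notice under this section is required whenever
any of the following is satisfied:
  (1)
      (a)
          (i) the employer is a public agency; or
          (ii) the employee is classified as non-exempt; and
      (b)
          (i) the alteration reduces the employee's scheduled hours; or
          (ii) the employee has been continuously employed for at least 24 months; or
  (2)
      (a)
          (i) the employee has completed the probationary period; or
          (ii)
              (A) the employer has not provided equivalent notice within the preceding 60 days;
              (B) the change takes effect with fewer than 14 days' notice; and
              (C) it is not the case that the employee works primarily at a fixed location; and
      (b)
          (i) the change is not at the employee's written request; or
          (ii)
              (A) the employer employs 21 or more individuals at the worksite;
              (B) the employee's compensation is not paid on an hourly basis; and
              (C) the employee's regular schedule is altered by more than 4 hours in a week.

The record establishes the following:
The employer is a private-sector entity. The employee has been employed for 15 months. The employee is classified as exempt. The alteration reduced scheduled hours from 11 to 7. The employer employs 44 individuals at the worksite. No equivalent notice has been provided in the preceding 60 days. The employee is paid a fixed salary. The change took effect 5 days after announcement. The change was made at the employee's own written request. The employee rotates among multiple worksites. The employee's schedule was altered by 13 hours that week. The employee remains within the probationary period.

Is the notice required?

Yes — required.

(i) public agency — fails.
(ii) non-exempt — fails.
(a): F OR F → false.
(i) hours reduced — holds.
(ii) tenure ≥ 24 mo. — not met.
(b) = T OR F = true.
So (1) is not satisfied (F AND T).
(i) past probation — fails.
(A) no recent notice — satisfied.
(B) < 14 days' notice — met.
(C) not (fixed location) — satisfied.
So (ii) is satisfied (T AND T AND T).
So (a) is satisfied (F OR T).
(i) not employee-requested — not met.
(A) ≥ 21 at site — holds.
(B) not (hourly-paid) — satisfied.
(C) schedule shift > 4h — met.
(ii): T AND T AND T → true.
(b) = F OR T = true.
(2) = T AND T = true.
Overall = F OR T = true.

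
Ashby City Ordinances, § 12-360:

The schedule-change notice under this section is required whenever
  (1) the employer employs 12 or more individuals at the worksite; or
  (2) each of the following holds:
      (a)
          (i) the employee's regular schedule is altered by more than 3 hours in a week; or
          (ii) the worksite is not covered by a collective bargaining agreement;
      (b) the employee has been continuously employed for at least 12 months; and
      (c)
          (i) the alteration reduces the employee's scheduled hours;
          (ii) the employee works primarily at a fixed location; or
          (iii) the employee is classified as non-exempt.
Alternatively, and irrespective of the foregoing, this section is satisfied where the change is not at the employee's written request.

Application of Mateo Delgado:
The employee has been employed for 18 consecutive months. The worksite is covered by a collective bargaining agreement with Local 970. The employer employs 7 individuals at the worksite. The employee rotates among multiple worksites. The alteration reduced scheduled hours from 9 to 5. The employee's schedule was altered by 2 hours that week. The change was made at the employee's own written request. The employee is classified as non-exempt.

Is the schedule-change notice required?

No — not required.

(1) ≥ 12 at site — fails.
(i) schedule shift > 3h — not met.
(ii) no CBA — not met.
(a) = F OR F = false.
(b) tenure ≥ 12 mo. — satisfied.
(i) hours reduced — holds.
(ii) fixed location — not satisfied.
(iii) non-exempt — satisfied.
(c): T OR F OR T → true.
So (2) is not satisfied (F AND T AND T).
So Overall is not satisfied (F OR F).
Exception (not employee-requested) — not satisfied.
Result: main false OR exception false → false.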